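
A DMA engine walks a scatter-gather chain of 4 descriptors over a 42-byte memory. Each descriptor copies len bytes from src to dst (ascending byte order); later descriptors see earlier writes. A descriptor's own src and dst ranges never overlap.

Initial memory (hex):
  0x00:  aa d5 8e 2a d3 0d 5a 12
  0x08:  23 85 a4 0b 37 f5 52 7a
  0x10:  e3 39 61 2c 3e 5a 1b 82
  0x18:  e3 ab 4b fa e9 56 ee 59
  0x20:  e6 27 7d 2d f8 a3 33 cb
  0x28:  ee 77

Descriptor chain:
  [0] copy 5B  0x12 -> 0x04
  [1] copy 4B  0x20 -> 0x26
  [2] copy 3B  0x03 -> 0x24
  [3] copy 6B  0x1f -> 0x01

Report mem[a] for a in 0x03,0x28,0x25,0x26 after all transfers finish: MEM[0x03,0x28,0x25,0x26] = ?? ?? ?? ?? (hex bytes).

MEM[0x03,0x28,0x25,0x26] = 27 7d 61 2c

  after D0: wrote 5B at 0x04 = 612c3e5a1b
  after D1: wrote 4B at 0x26 = e6277d2d
  after D2: wrote 3B at 0x24 = 2a612c
  after D3: wrote 6B at 0x01 = 59e6277d2d2a
query mem[0x03]=0x27, mem[0x28]=0x7d, mem[0x25]=0x61, mem[0x26]=0x2c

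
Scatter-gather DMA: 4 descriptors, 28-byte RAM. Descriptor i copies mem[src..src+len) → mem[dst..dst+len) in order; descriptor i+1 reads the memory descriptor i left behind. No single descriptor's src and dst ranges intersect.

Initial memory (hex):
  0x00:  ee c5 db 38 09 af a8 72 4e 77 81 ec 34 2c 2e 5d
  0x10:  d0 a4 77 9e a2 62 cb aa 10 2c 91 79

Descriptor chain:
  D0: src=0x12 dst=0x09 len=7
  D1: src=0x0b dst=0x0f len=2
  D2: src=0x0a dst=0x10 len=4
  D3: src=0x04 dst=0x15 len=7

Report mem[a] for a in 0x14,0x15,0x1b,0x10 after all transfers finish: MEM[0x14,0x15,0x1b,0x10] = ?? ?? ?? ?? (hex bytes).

MEM[0x14,0x15,0x1b,0x10] = a2 09 9e 9e

[0] 0x12->0x09 len=7 : 77 9e a2 62 cb aa 10
[1] 0x0b->0x0f len=2 : a2 62
[2] 0x0a->0x10 len=4 : 9e a2 62 cb
[3] 0x04->0x15 len=7 : 09 af a8 72 4e 77 9e
query mem[0x14]=0xa2, mem[0x15]=0x09, mem[0x1b]=0x9e, mem[0x10]=0x9e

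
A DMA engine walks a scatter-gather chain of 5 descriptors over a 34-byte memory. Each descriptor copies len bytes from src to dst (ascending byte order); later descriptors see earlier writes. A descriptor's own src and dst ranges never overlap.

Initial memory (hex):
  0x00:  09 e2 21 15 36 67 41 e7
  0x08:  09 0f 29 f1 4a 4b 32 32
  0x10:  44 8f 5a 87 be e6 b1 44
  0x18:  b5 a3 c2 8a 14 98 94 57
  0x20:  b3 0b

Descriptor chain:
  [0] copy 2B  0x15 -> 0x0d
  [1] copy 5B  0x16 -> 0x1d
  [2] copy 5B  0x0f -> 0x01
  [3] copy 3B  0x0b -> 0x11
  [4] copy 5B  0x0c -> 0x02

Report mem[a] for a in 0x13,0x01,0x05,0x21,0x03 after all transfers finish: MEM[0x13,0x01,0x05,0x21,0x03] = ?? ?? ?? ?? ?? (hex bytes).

#0 dst[0x0d+2] := {0xe6,0xb1}
#1 dst[0x1d+5] := {0xb1,0x44,0xb5,0xa3,0xc2}
#2 dst[0x01+5] := {0x32,0x44,0x8f,0x5a,0x87}
#3 dst[0x11+3] := {0xf1,0x4a,0xe6}
#4 dst[0x02+5] := {0x4a,0xe6,0xb1,0x32,0x44}
query mem[0x13]=0xe6, mem[0x01]=0x32, mem[0x05]=0x32, mem[0x21]=0xc2, mem[0x03]=0xe6

MEM[0x13,0x01,0x05,0x21,0x03] = e6 32 32 c2 e6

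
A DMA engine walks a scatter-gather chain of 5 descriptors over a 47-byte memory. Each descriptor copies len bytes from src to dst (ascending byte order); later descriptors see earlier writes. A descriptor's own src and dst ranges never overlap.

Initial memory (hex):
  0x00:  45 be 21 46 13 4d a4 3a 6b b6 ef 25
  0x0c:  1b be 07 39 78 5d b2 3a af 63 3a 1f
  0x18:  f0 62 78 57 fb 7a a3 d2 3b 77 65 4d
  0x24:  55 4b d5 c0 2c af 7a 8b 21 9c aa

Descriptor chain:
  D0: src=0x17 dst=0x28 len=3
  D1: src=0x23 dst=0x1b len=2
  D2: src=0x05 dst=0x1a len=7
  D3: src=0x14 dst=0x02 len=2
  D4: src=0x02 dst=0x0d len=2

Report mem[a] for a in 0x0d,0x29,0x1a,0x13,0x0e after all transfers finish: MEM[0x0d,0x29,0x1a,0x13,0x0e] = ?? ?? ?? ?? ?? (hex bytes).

MEM[0x0d,0x29,0x1a,0x13,0x0e] = af f0 4d 3a 63

[0] 0x17->0x28 len=3 : 1f f0 62
[1] 0x23->0x1b len=2 : 4d 55
[2] 0x05->0x1a len=7 : 4d a4 3a 6b b6 ef 25
[3] 0x14->0x02 len=2 : af 63
[4] 0x02->0x0d len=2 : af 63
query mem[0x0d]=0xaf, mem[0x29]=0xf0, mem[0x1a]=0x4d, mem[0x13]=0x3a, mem[0x0e]=0x63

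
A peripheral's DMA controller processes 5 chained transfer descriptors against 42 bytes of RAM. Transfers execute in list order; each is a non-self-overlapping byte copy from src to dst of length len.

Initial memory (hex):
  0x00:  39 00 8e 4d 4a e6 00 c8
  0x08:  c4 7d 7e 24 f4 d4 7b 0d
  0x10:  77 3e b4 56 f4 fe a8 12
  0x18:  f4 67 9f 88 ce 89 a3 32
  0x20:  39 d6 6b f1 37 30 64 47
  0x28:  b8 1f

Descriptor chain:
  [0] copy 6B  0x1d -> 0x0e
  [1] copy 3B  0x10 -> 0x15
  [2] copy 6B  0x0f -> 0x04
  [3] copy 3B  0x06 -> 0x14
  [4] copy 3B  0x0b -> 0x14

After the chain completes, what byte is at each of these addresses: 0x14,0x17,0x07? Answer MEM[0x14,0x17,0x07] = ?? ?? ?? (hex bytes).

MEM[0x14,0x17,0x07] = 24 d6 d6

[0] 0x1d->0x0e len=6 : 89 a3 32 39 d6 6b
[1] 0x10->0x15 len=3 : 32 39 d6
[2] 0x0f->0x04 len=6 : a3 32 39 d6 6b f4
[3] 0x06->0x14 len=3 : 39 d6 6b
[4] 0x0b->0x14 len=3 : 24 f4 d4
query mem[0x14]=0x24, mem[0x17]=0xd6, mem[0x07]=0xd6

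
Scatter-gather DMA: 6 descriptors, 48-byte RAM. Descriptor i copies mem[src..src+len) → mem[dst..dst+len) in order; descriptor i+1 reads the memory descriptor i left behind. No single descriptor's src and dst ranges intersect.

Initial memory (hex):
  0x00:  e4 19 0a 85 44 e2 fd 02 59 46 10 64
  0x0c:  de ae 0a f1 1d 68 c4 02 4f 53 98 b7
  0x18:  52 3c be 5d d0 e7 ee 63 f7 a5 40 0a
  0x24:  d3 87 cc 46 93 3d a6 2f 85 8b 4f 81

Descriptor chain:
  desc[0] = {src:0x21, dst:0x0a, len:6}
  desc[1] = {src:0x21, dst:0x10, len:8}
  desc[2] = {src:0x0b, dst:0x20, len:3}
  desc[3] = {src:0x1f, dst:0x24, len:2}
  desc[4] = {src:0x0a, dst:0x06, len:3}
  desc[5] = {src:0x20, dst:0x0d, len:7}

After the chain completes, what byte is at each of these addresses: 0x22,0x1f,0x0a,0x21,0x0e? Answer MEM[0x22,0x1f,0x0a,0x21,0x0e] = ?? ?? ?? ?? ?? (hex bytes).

MEM[0x22,0x1f,0x0a,0x21,0x0e] = d3 63 a5 0a 0a

D0: mem[0x0a..0x0f] <- [a5 40 0a d3 87 cc]
D1: mem[0x10..0x17] <- [a5 40 0a d3 87 cc 46 93]
D2: mem[0x20..0x22] <- [40 0a d3]
D3: mem[0x24..0x25] <- [63 40]
D4: mem[0x06..0x08] <- [a5 40 0a]
D5: mem[0x0d..0x13] <- [40 0a d3 0a 63 40 cc]
query mem[0x22]=0xd3, mem[0x1f]=0x63, mem[0x0a]=0xa5, mem[0x21]=0x0a, mem[0x0e]=0x0a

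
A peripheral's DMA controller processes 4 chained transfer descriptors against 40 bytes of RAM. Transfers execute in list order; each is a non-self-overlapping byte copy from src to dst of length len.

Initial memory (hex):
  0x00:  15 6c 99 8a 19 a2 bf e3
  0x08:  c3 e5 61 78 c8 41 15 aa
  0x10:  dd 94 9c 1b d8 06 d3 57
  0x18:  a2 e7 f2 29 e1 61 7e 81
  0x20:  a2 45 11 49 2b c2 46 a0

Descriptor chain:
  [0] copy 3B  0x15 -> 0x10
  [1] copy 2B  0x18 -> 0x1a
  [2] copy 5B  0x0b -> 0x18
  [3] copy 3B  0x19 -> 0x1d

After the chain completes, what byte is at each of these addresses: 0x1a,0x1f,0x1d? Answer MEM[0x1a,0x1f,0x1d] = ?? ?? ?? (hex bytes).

MEM[0x1a,0x1f,0x1d] = 41 15 c8

#0 dst[0x10+3] := {0x06,0xd3,0x57}
#1 dst[0x1a+2] := {0xa2,0xe7}
#2 dst[0x18+5] := {0x78,0xc8,0x41,0x15,0xaa}
#3 dst[0x1d+3] := {0xc8,0x41,0x15}
query mem[0x1a]=0x41, mem[0x1f]=0x15, mem[0x1d]=0xc8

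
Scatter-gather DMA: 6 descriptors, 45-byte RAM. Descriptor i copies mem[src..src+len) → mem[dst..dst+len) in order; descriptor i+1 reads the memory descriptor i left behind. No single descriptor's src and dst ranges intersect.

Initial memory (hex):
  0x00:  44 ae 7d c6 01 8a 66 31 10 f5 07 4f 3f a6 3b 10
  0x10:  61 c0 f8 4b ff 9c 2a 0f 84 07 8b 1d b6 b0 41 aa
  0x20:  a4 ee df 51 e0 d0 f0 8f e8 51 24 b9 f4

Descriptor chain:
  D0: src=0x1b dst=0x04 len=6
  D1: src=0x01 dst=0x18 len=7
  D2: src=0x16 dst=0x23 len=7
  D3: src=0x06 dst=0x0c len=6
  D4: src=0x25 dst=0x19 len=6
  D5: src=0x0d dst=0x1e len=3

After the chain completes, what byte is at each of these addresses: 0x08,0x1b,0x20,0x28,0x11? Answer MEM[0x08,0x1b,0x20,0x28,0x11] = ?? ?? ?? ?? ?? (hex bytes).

MEM[0x08,0x1b,0x20,0x28,0x11] = aa c6 a4 1d 4f

D0: mem[0x04..0x09] <- [1d b6 b0 41 aa a4]
D1: mem[0x18..0x1e] <- [ae 7d c6 1d b6 b0 41]
D2: mem[0x23..0x29] <- [2a 0f ae 7d c6 1d b6]
D3: mem[0x0c..0x11] <- [b0 41 aa a4 07 4f]
D4: mem[0x19..0x1e] <- [ae 7d c6 1d b6 24]
D5: mem[0x1e..0x20] <- [41 aa a4]
query mem[0x08]=0xaa, mem[0x1b]=0xc6, mem[0x20]=0xa4, mem[0x28]=0x1d, mem[0x11]=0x4f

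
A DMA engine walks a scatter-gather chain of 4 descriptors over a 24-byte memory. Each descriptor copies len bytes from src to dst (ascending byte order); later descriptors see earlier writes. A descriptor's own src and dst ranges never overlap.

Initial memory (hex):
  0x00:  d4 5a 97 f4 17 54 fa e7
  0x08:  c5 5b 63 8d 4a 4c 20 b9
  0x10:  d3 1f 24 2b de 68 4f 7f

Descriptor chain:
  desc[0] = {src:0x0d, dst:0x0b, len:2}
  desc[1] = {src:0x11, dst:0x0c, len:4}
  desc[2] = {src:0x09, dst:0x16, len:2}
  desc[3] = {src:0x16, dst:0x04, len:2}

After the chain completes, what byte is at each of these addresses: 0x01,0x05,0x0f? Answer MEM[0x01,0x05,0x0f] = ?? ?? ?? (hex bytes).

MEM[0x01,0x05,0x0f] = 5a 63 de

D0: mem[0x0b..0x0c] <- [4c 20]
D1: mem[0x0c..0x0f] <- [1f 24 2b de]
D2: mem[0x16..0x17] <- [5b 63]
D3: mem[0x04..0x05] <- [5b 63]
query mem[0x01]=0x5a, mem[0x05]=0x63, mem[0x0f]=0xde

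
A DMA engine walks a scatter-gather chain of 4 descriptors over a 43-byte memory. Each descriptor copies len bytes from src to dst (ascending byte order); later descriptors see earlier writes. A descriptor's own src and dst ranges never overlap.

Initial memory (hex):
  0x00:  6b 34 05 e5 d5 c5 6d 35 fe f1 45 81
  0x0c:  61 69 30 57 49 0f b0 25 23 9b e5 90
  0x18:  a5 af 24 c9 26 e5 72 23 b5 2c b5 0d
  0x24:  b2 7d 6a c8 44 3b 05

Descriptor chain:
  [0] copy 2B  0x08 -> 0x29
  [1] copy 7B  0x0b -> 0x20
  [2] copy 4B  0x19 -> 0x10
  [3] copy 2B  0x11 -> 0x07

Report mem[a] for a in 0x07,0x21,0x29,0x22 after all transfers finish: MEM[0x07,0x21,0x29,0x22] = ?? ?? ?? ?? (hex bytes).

MEM[0x07,0x21,0x29,0x22] = 24 61 fe 69

D0: mem[0x29..0x2a] <- [fe f1]
D1: mem[0x20..0x26] <- [81 61 69 30 57 49 0f]
D2: mem[0x10..0x13] <- [af 24 c9 26]
D3: mem[0x07..0x08] <- [24 c9]
query mem[0x07]=0x24, mem[0x21]=0x61, mem[0x29]=0xfe, mem[0x22]=0x69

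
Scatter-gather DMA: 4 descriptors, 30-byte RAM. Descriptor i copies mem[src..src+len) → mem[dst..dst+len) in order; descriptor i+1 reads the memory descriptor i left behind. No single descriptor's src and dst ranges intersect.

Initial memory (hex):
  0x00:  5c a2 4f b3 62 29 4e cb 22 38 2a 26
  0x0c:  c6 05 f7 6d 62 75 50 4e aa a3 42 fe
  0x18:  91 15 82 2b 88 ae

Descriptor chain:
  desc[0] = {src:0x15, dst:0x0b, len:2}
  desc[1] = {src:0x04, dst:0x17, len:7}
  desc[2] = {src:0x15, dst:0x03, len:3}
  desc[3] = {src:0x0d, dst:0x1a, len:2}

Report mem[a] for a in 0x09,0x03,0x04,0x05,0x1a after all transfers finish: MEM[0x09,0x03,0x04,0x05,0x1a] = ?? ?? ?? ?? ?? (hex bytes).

MEM[0x09,0x03,0x04,0x05,0x1a] = 38 a3 42 62 05

#0 dst[0x0b+2] := {0xa3,0x42}
#1 dst[0x17+7] := {0x62,0x29,0x4e,0xcb,0x22,0x38,0x2a}
#2 dst[0x03+3] := {0xa3,0x42,0x62}
#3 dst[0x1a+2] := {0x05,0xf7}
query mem[0x09]=0x38, mem[0x03]=0xa3, mem[0x04]=0x42, mem[0x05]=0x62, mem[0x1a]=0x05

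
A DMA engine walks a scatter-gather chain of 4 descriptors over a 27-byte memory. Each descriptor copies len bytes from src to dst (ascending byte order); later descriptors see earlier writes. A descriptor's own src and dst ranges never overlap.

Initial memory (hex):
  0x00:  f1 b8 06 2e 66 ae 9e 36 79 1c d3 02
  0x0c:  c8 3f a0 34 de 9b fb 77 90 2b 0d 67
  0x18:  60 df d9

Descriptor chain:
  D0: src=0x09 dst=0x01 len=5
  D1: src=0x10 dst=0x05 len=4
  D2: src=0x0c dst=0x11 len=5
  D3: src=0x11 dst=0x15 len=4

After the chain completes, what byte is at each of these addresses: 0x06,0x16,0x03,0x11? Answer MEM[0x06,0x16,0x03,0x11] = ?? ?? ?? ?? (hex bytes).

  after D0: wrote 5B at 0x01 = 1cd302c83f
  after D1: wrote 4B at 0x05 = de9bfb77
  after D2: wrote 5B at 0x11 = c83fa034de
  after D3: wrote 4B at 0x15 = c83fa034
query mem[0x06]=0x9b, mem[0x16]=0x3f, mem[0x03]=0x02, mem[0x11]=0xc8

MEM[0x06,0x16,0x03,0x11] = 9b 3f 02 c8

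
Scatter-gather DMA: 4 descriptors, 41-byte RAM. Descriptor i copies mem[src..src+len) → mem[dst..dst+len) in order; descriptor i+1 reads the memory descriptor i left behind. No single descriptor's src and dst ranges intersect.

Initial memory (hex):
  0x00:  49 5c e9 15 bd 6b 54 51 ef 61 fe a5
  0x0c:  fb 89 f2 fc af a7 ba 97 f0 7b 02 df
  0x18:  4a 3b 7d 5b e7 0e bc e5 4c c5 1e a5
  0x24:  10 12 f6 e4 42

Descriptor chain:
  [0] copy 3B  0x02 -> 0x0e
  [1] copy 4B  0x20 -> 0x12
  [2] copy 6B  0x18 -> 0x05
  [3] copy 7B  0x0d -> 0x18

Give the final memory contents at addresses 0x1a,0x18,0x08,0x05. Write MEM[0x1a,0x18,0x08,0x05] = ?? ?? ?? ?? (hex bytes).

#0 dst[0x0e+3] := {0xe9,0x15,0xbd}
#1 dst[0x12+4] := {0x4c,0xc5,0x1e,0xa5}
#2 dst[0x05+6] := {0x4a,0x3b,0x7d,0x5b,0xe7,0x0e}
#3 dst[0x18+7] := {0x89,0xe9,0x15,0xbd,0xa7,0x4c,0xc5}
query mem[0x1a]=0x15, mem[0x18]=0x89, mem[0x08]=0x5b, mem[0x05]=0x4a

MEM[0x1a,0x18,0x08,0x05] = 15 89 5b 4a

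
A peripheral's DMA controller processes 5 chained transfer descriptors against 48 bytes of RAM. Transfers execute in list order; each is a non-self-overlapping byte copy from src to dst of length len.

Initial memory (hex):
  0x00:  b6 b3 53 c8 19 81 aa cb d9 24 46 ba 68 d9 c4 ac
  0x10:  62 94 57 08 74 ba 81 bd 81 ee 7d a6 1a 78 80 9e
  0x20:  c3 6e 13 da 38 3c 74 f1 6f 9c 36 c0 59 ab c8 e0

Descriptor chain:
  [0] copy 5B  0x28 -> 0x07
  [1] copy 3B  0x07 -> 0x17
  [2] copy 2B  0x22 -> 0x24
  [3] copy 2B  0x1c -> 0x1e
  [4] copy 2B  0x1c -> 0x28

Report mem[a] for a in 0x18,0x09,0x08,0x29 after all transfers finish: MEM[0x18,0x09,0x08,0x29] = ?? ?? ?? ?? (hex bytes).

[0] 0x28->0x07 len=5 : 6f 9c 36 c0 59
[1] 0x07->0x17 len=3 : 6f 9c 36
[2] 0x22->0x24 len=2 : 13 da
[3] 0x1c->0x1e len=2 : 1a 78
[4] 0x1c->0x28 len=2 : 1a 78
query mem[0x18]=0x9c, mem[0x09]=0x36, mem[0x08]=0x9c, mem[0x29]=0x78

MEM[0x18,0x09,0x08,0x29] = 9c 36 9c 78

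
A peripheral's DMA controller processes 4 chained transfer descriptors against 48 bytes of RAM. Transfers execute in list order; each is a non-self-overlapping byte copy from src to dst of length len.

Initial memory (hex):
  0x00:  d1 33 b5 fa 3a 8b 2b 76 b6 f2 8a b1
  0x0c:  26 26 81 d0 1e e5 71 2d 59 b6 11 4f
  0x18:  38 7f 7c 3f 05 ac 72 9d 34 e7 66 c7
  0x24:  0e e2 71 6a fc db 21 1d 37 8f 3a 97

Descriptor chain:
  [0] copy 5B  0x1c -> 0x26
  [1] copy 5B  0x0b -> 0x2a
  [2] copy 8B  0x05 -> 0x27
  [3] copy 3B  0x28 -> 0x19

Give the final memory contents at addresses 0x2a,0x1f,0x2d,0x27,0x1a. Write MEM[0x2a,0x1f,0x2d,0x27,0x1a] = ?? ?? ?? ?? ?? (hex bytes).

D0: mem[0x26..0x2a] <- [05 ac 72 9d 34]
D1: mem[0x2a..0x2e] <- [b1 26 26 81 d0]
D2: mem[0x27..0x2e] <- [8b 2b 76 b6 f2 8a b1 26]
D3: mem[0x19..0x1b] <- [2b 76 b6]
query mem[0x2a]=0xb6, mem[0x1f]=0x9d, mem[0x2d]=0xb1, mem[0x27]=0x8b, mem[0x1a]=0x76

MEM[0x2a,0x1f,0x2d,0x27,0x1a] = b6 9d b1 8b 76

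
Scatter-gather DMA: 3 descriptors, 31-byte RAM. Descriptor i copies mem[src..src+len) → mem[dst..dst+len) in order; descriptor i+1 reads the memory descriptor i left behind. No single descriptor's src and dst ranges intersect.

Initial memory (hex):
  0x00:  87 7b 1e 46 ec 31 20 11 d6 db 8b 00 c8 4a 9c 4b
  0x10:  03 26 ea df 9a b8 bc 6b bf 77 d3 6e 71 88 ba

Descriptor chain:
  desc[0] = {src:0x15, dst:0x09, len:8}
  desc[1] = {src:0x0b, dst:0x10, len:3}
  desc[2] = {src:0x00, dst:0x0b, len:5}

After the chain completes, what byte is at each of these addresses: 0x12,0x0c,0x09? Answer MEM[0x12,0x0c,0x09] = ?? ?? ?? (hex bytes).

  after D0: wrote 8B at 0x09 = b8bc6bbf77d36e71
  after D1: wrote 3B at 0x10 = 6bbf77
  after D2: wrote 5B at 0x0b = 877b1e46ec
query mem[0x12]=0x77, mem[0x0c]=0x7b, mem[0x09]=0xb8

MEM[0x12,0x0c,0x09] = 77 7b b8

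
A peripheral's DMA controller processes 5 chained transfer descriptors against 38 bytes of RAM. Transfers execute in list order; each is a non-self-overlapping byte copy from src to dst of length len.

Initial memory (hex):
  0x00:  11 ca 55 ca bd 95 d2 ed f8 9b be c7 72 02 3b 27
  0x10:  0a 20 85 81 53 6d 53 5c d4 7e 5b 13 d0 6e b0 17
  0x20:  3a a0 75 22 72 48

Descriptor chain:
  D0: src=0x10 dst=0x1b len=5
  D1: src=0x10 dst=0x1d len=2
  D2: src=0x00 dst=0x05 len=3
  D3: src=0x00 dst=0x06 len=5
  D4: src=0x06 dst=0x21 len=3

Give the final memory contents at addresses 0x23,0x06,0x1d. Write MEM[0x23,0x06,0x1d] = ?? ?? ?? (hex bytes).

#0 dst[0x1b+5] := {0x0a,0x20,0x85,0x81,0x53}
#1 dst[0x1d+2] := {0x0a,0x20}
#2 dst[0x05+3] := {0x11,0xca,0x55}
#3 dst[0x06+5] := {0x11,0xca,0x55,0xca,0xbd}
#4 dst[0x21+3] := {0x11,0xca,0x55}
query mem[0x23]=0x55, mem[0x06]=0x11, mem[0x1d]=0x0a

MEM[0x23,0x06,0x1d] = 55 11 0a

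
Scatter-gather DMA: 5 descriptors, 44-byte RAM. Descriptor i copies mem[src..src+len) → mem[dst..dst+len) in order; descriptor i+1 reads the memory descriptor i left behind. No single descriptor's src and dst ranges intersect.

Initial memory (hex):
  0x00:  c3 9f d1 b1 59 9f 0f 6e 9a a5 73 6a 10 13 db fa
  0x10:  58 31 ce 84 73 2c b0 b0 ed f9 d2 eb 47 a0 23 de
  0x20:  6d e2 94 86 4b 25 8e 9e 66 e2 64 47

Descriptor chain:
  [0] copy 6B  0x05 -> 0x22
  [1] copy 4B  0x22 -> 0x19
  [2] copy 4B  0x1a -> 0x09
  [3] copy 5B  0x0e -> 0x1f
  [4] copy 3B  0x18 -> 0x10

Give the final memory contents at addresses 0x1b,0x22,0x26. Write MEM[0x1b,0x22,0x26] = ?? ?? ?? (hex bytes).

#0 dst[0x22+6] := {0x9f,0x0f,0x6e,0x9a,0xa5,0x73}
#1 dst[0x19+4] := {0x9f,0x0f,0x6e,0x9a}
#2 dst[0x09+4] := {0x0f,0x6e,0x9a,0xa0}
#3 dst[0x1f+5] := {0xdb,0xfa,0x58,0x31,0xce}
#4 dst[0x10+3] := {0xed,0x9f,0x0f}
query mem[0x1b]=0x6e, mem[0x22]=0x31, mem[0x26]=0xa5

MEM[0x1b,0x22,0x26] = 6e 31 a5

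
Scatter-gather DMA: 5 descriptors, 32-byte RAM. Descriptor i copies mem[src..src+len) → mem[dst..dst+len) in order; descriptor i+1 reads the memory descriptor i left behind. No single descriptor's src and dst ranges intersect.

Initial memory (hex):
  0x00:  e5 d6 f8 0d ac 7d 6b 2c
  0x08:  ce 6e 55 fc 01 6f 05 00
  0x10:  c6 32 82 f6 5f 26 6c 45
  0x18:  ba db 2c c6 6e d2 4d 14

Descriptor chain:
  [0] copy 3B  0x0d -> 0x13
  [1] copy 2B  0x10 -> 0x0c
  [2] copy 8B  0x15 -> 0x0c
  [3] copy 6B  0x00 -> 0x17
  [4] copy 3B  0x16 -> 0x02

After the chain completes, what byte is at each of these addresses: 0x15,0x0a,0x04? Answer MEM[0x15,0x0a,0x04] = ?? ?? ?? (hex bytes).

#0 dst[0x13+3] := {0x6f,0x05,0x00}
#1 dst[0x0c+2] := {0xc6,0x32}
#2 dst[0x0c+8] := {0x00,0x6c,0x45,0xba,0xdb,0x2c,0xc6,0x6e}
#3 dst[0x17+6] := {0xe5,0xd6,0xf8,0x0d,0xac,0x7d}
#4 dst[0x02+3] := {0x6c,0xe5,0xd6}
query mem[0x15]=0x00, mem[0x0a]=0x55, mem[0x04]=0xd6

MEM[0x15,0x0a,0x04] = 00 55 d6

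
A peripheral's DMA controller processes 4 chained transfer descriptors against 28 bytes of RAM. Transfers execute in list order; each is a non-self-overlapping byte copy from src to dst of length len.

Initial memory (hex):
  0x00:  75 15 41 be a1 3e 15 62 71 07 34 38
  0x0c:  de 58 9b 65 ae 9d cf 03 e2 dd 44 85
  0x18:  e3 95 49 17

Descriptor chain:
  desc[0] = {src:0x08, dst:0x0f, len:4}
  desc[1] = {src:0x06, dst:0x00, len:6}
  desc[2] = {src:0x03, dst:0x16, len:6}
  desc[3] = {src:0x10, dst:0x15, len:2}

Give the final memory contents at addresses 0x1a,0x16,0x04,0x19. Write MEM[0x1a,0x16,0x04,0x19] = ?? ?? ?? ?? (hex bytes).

[0] 0x08->0x0f len=4 : 71 07 34 38
[1] 0x06->0x00 len=6 : 15 62 71 07 34 38
[2] 0x03->0x16 len=6 : 07 34 38 15 62 71
[3] 0x10->0x15 len=2 : 07 34
query mem[0x1a]=0x62, mem[0x16]=0x34, mem[0x04]=0x34, mem[0x19]=0x15

MEM[0x1a,0x16,0x04,0x19] = 62 34 34 15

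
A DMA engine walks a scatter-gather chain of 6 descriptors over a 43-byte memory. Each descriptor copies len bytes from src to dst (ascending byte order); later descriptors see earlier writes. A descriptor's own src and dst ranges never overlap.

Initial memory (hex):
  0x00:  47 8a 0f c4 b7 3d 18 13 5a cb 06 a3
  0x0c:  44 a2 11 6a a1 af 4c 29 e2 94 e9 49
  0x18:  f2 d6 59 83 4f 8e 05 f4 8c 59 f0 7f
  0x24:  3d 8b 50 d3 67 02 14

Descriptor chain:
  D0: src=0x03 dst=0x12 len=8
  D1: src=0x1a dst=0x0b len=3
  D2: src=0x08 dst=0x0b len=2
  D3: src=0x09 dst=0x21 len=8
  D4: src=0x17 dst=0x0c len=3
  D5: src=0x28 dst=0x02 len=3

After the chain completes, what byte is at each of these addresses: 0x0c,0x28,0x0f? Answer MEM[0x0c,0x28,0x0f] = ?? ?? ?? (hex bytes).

MEM[0x0c,0x28,0x0f] = 5a a1 6a

D0: mem[0x12..0x19] <- [c4 b7 3d 18 13 5a cb 06]
D1: mem[0x0b..0x0d] <- [59 83 4f]
D2: mem[0x0b..0x0c] <- [5a cb]
D3: mem[0x21..0x28] <- [cb 06 5a cb 4f 11 6a a1]
D4: mem[0x0c..0x0e] <- [5a cb 06]
D5: mem[0x02..0x04] <- [a1 02 14]
query mem[0x0c]=0x5a, mem[0x28]=0xa1, mem[0x0f]=0x6a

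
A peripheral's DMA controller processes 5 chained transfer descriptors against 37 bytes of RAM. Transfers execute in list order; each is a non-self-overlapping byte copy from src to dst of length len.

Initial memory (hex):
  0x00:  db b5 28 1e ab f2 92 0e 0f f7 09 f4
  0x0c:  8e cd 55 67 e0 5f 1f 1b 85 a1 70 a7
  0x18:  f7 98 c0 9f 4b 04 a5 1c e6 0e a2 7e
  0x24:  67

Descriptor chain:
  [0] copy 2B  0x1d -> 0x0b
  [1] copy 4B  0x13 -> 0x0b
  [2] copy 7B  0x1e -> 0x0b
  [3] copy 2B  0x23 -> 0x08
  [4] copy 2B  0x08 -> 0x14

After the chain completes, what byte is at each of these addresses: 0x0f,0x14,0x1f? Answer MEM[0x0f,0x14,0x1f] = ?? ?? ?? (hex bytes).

MEM[0x0f,0x14,0x1f] = a2 7e 1c

#0 dst[0x0b+2] := {0x04,0xa5}
#1 dst[0x0b+4] := {0x1b,0x85,0xa1,0x70}
#2 dst[0x0b+7] := {0xa5,0x1c,0xe6,0x0e,0xa2,0x7e,0x67}
#3 dst[0x08+2] := {0x7e,0x67}
#4 dst[0x14+2] := {0x7e,0x67}
query mem[0x0f]=0xa2, mem[0x14]=0x7e, mem[0x1f]=0x1c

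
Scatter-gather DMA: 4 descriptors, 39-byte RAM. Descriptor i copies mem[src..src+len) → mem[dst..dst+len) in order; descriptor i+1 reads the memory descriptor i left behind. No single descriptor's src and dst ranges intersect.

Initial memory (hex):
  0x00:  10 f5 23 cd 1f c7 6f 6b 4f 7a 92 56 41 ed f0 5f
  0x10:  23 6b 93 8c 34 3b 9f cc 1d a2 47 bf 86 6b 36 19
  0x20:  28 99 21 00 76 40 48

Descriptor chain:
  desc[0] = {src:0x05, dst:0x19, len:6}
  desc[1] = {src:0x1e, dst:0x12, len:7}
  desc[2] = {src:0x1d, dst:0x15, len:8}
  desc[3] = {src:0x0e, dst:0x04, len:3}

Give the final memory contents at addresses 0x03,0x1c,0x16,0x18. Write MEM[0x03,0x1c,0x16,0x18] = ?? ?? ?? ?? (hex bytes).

MEM[0x03,0x1c,0x16,0x18] = cd 76 92 28

D0: mem[0x19..0x1e] <- [c7 6f 6b 4f 7a 92]
D1: mem[0x12..0x18] <- [92 19 28 99 21 00 76]
D2: mem[0x15..0x1c] <- [7a 92 19 28 99 21 00 76]
D3: mem[0x04..0x06] <- [f0 5f 23]
query mem[0x03]=0xcd, mem[0x1c]=0x76, mem[0x16]=0x92, mem[0x18]=0x28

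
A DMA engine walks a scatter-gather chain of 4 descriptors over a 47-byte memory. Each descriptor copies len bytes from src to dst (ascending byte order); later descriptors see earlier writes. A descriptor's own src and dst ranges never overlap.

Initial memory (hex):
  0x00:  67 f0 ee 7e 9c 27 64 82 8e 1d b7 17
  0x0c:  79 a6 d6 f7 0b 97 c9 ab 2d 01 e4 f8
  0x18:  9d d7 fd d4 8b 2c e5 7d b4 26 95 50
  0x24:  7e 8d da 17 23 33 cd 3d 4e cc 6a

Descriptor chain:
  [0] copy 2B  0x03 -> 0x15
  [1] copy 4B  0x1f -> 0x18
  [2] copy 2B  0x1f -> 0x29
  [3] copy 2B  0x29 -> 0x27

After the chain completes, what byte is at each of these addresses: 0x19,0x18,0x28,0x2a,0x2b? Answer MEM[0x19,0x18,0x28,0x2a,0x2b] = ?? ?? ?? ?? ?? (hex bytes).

  after D0: wrote 2B at 0x15 = 7e9c
  after D1: wrote 4B at 0x18 = 7db42695
  after D2: wrote 2B at 0x29 = 7db4
  after D3: wrote 2B at 0x27 = 7db4
query mem[0x19]=0xb4, mem[0x18]=0x7d, mem[0x28]=0xb4, mem[0x2a]=0xb4, mem[0x2b]=0x3d

MEM[0x19,0x18,0x28,0x2a,0x2b] = b4 7d b4 b4 3d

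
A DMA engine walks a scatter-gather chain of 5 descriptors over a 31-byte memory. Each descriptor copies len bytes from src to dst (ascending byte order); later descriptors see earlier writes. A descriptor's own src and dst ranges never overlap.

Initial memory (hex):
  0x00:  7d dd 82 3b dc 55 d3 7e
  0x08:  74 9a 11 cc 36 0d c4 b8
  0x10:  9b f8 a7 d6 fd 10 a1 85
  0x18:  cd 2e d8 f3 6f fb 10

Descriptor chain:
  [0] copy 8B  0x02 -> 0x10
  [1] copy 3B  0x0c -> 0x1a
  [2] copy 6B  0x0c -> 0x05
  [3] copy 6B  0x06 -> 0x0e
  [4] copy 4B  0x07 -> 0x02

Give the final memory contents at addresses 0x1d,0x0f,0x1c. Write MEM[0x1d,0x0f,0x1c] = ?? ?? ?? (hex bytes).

MEM[0x1d,0x0f,0x1c] = fb c4 c4

[0] 0x02->0x10 len=8 : 82 3b dc 55 d3 7e 74 9a
[1] 0x0c->0x1a len=3 : 36 0d c4
[2] 0x0c->0x05 len=6 : 36 0d c4 b8 82 3b
[3] 0x06->0x0e len=6 : 0d c4 b8 82 3b cc
[4] 0x07->0x02 len=4 : c4 b8 82 3b
query mem[0x1d]=0xfb, mem[0x0f]=0xc4, mem[0x1c]=0xc4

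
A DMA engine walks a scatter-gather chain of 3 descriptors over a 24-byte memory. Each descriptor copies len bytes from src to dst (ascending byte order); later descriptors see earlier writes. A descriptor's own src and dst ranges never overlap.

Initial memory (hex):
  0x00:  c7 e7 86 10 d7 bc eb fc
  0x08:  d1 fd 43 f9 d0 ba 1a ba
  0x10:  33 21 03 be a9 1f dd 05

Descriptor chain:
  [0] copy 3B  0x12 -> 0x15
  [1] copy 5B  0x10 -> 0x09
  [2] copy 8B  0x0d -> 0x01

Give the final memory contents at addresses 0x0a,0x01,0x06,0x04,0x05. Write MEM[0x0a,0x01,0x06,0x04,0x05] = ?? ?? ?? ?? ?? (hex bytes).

  after D0: wrote 3B at 0x15 = 03bea9
  after D1: wrote 5B at 0x09 = 332103bea9
  after D2: wrote 8B at 0x01 = a91aba332103bea9
query mem[0x0a]=0x21, mem[0x01]=0xa9, mem[0x06]=0x03, mem[0x04]=0x33, mem[0x05]=0x21

MEM[0x0a,0x01,0x06,0x04,0x05] = 21 a9 03 33 21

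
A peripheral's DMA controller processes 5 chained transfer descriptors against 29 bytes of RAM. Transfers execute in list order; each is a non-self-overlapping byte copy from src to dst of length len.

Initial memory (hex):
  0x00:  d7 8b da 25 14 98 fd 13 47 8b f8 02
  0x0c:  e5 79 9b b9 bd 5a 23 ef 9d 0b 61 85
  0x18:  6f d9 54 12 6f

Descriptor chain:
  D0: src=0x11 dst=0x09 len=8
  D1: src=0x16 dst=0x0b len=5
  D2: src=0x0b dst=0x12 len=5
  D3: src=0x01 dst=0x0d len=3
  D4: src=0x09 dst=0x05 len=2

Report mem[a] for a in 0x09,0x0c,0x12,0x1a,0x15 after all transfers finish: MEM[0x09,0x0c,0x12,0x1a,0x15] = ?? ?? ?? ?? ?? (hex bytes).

[0] 0x11->0x09 len=8 : 5a 23 ef 9d 0b 61 85 6f
[1] 0x16->0x0b len=5 : 61 85 6f d9 54
[2] 0x0b->0x12 len=5 : 61 85 6f d9 54
[3] 0x01->0x0d len=3 : 8b da 25
[4] 0x09->0x05 len=2 : 5a 23
query mem[0x09]=0x5a, mem[0x0c]=0x85, mem[0x12]=0x61, mem[0x1a]=0x54, mem[0x15]=0xd9

MEM[0x09,0x0c,0x12,0x1a,0x15] = 5a 85 61 54 d9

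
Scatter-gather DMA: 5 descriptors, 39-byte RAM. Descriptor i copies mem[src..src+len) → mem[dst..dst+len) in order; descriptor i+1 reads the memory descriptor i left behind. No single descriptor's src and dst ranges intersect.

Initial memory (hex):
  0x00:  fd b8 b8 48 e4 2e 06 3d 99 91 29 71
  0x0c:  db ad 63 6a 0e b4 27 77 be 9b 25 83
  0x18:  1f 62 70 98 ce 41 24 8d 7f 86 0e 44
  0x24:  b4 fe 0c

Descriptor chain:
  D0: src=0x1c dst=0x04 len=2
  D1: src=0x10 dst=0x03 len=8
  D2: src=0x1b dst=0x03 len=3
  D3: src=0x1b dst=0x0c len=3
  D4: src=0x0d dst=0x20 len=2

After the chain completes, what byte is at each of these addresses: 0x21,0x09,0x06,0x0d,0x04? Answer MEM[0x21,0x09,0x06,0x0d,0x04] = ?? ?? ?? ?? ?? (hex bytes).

MEM[0x21,0x09,0x06,0x0d,0x04] = 41 25 77 ce ce

D0: mem[0x04..0x05] <- [ce 41]
D1: mem[0x03..0x0a] <- [0e b4 27 77 be 9b 25 83]
D2: mem[0x03..0x05] <- [98 ce 41]
D3: mem[0x0c..0x0e] <- [98 ce 41]
D4: mem[0x20..0x21] <- [ce 41]
query mem[0x21]=0x41, mem[0x09]=0x25, mem[0x06]=0x77, mem[0x0d]=0xce, mem[0x04]=0xce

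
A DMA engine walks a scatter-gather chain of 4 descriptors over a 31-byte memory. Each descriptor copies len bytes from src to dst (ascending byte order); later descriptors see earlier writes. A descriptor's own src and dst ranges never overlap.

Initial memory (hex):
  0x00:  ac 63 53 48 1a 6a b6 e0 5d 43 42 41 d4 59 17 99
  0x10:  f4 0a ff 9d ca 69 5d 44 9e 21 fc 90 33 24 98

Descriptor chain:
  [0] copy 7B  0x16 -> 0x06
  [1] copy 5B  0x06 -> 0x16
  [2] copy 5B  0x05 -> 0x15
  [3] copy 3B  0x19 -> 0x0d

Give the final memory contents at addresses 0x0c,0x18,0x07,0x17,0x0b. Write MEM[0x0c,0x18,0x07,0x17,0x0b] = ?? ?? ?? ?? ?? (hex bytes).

D0: mem[0x06..0x0c] <- [5d 44 9e 21 fc 90 33]
D1: mem[0x16..0x1a] <- [5d 44 9e 21 fc]
D2: mem[0x15..0x19] <- [6a 5d 44 9e 21]
D3: mem[0x0d..0x0f] <- [21 fc 90]
query mem[0x0c]=0x33, mem[0x18]=0x9e, mem[0x07]=0x44, mem[0x17]=0x44, mem[0x0b]=0x90

MEM[0x0c,0x18,0x07,0x17,0x0b] = 33 9e 44 44 90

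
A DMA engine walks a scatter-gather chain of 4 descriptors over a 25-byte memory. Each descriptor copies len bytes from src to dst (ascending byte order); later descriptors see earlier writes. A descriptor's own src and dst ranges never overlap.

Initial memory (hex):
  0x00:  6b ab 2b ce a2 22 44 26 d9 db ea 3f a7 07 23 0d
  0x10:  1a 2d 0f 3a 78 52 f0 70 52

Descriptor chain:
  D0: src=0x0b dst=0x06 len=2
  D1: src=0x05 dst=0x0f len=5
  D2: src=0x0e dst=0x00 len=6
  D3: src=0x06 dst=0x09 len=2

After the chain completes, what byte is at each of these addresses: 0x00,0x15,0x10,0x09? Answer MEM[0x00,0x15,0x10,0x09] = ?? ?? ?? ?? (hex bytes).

MEM[0x00,0x15,0x10,0x09] = 23 52 3f 3f

  after D0: wrote 2B at 0x06 = 3fa7
  after D1: wrote 5B at 0x0f = 223fa7d9db
  after D2: wrote 6B at 0x00 = 23223fa7d9db
  after D3: wrote 2B at 0x09 = 3fa7
query mem[0x00]=0x23, mem[0x15]=0x52, mem[0x10]=0x3f, mem[0x09]=0x3f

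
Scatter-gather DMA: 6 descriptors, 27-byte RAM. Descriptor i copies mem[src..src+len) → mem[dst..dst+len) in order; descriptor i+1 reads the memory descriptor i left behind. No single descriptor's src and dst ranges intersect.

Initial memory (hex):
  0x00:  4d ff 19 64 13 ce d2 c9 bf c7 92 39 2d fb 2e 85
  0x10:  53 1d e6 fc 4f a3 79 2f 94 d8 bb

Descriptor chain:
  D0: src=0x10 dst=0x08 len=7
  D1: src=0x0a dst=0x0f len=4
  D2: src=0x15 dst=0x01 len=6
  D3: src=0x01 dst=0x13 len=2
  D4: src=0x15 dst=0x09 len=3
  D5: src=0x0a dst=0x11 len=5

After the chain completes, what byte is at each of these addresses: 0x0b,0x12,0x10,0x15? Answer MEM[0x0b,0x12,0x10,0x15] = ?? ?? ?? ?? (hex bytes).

D0: mem[0x08..0x0e] <- [53 1d e6 fc 4f a3 79]
D1: mem[0x0f..0x12] <- [e6 fc 4f a3]
D2: mem[0x01..0x06] <- [a3 79 2f 94 d8 bb]
D3: mem[0x13..0x14] <- [a3 79]
D4: mem[0x09..0x0b] <- [a3 79 2f]
D5: mem[0x11..0x15] <- [79 2f 4f a3 79]
query mem[0x0b]=0x2f, mem[0x12]=0x2f, mem[0x10]=0xfc, mem[0x15]=0x79

MEM[0x0b,0x12,0x10,0x15] = 2f 2f fc 79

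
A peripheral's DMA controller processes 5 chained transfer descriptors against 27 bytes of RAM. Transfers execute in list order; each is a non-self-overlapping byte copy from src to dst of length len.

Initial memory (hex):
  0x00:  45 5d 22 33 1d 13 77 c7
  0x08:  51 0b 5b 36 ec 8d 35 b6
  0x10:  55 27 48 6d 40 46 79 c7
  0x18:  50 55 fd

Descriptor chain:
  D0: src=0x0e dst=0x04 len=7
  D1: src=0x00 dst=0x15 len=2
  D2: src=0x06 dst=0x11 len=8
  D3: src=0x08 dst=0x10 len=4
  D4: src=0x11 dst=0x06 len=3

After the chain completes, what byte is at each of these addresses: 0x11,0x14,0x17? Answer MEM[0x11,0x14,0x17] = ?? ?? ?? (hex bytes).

MEM[0x11,0x14,0x17] = 6d 6d ec

[0] 0x0e->0x04 len=7 : 35 b6 55 27 48 6d 40
[1] 0x00->0x15 len=2 : 45 5d
[2] 0x06->0x11 len=8 : 55 27 48 6d 40 36 ec 8d
[3] 0x08->0x10 len=4 : 48 6d 40 36
[4] 0x11->0x06 len=3 : 6d 40 36
query mem[0x11]=0x6d, mem[0x14]=0x6d, mem[0x17]=0xec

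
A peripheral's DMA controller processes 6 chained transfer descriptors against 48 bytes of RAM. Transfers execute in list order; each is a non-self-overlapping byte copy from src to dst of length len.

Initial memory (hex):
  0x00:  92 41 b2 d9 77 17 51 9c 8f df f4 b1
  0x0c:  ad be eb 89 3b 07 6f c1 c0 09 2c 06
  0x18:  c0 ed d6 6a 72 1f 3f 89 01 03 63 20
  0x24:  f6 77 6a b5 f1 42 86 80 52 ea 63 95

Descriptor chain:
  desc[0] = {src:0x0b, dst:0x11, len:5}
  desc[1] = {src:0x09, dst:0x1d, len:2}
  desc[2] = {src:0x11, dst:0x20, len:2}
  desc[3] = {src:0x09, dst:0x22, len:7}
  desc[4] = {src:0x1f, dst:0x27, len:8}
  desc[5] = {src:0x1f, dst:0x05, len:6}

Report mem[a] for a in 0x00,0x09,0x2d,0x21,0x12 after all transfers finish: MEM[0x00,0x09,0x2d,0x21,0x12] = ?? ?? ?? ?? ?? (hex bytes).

[0] 0x0b->0x11 len=5 : b1 ad be eb 89
[1] 0x09->0x1d len=2 : df f4
[2] 0x11->0x20 len=2 : b1 ad
[3] 0x09->0x22 len=7 : df f4 b1 ad be eb 89
[4] 0x1f->0x27 len=8 : 89 b1 ad df f4 b1 ad be
[5] 0x1f->0x05 len=6 : 89 b1 ad df f4 b1
query mem[0x00]=0x92, mem[0x09]=0xf4, mem[0x2d]=0xad, mem[0x21]=0xad, mem[0x12]=0xad

MEM[0x00,0x09,0x2d,0x21,0x12] = 92 f4 ad ad ad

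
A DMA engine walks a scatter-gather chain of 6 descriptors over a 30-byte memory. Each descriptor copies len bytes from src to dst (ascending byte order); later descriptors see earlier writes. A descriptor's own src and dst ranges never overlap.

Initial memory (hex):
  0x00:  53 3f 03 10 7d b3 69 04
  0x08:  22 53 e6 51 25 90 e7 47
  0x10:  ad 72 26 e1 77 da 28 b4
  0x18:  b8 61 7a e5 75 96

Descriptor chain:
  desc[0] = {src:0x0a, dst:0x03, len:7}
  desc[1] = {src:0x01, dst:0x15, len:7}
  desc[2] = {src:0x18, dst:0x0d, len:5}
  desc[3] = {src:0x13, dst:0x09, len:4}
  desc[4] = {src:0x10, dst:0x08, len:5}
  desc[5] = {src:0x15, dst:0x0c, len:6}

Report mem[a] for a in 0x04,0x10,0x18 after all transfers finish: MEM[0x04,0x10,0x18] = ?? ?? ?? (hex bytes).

MEM[0x04,0x10,0x18] = 51 25 51

D0: mem[0x03..0x09] <- [e6 51 25 90 e7 47 ad]
D1: mem[0x15..0x1b] <- [3f 03 e6 51 25 90 e7]
D2: mem[0x0d..0x11] <- [51 25 90 e7 75]
D3: mem[0x09..0x0c] <- [e1 77 3f 03]
D4: mem[0x08..0x0c] <- [e7 75 26 e1 77]
D5: mem[0x0c..0x11] <- [3f 03 e6 51 25 90]
query mem[0x04]=0x51, mem[0x10]=0x25, mem[0x18]=0x51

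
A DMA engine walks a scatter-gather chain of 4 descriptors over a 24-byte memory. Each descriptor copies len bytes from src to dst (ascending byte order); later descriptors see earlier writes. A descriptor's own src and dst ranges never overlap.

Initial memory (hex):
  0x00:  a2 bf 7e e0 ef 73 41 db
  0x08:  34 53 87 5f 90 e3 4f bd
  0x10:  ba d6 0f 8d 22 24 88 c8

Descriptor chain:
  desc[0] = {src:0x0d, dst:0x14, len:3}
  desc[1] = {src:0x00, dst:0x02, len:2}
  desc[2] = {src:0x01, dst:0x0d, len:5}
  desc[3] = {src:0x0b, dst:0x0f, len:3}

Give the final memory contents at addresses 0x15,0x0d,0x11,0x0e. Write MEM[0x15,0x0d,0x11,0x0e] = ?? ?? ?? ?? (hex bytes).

  after D0: wrote 3B at 0x14 = e34fbd
  after D1: wrote 2B at 0x02 = a2bf
  after D2: wrote 5B at 0x0d = bfa2bfef73
  after D3: wrote 3B at 0x0f = 5f90bf
query mem[0x15]=0x4f, mem[0x0d]=0xbf, mem[0x11]=0xbf, mem[0x0e]=0xa2

MEM[0x15,0x0d,0x11,0x0e] = 4f bf bf a2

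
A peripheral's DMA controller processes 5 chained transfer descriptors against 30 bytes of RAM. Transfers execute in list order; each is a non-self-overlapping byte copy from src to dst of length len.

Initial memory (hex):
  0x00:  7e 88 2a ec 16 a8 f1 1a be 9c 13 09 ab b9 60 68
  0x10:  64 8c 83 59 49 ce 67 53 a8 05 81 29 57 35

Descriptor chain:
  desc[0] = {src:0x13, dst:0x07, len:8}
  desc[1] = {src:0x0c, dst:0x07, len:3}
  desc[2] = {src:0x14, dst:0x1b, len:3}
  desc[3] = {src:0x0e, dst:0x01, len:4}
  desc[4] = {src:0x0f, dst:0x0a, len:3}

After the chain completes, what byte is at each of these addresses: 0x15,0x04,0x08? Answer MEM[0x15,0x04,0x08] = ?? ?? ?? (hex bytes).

MEM[0x15,0x04,0x08] = ce 8c 05

#0 dst[0x07+8] := {0x59,0x49,0xce,0x67,0x53,0xa8,0x05,0x81}
#1 dst[0x07+3] := {0xa8,0x05,0x81}
#2 dst[0x1b+3] := {0x49,0xce,0x67}
#3 dst[0x01+4] := {0x81,0x68,0x64,0x8c}
#4 dst[0x0a+3] := {0x68,0x64,0x8c}
query mem[0x15]=0xce, mem[0x04]=0x8c, mem[0x08]=0x05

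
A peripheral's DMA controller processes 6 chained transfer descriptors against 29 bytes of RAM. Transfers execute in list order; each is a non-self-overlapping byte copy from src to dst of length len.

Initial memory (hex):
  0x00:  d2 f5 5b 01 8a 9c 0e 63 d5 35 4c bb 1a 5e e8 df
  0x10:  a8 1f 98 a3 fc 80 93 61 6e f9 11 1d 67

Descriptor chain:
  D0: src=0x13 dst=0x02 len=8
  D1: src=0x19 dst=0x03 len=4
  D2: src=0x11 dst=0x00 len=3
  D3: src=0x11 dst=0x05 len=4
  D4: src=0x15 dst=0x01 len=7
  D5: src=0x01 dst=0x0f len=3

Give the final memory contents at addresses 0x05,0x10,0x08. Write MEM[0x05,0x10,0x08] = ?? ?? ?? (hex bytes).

[0] 0x13->0x02 len=8 : a3 fc 80 93 61 6e f9 11
[1] 0x19->0x03 len=4 : f9 11 1d 67
[2] 0x11->0x00 len=3 : 1f 98 a3
[3] 0x11->0x05 len=4 : 1f 98 a3 fc
[4] 0x15->0x01 len=7 : 80 93 61 6e f9 11 1d
[5] 0x01->0x0f len=3 : 80 93 61
query mem[0x05]=0xf9, mem[0x10]=0x93, mem[0x08]=0xfc

MEM[0x05,0x10,0x08] = f9 93 fc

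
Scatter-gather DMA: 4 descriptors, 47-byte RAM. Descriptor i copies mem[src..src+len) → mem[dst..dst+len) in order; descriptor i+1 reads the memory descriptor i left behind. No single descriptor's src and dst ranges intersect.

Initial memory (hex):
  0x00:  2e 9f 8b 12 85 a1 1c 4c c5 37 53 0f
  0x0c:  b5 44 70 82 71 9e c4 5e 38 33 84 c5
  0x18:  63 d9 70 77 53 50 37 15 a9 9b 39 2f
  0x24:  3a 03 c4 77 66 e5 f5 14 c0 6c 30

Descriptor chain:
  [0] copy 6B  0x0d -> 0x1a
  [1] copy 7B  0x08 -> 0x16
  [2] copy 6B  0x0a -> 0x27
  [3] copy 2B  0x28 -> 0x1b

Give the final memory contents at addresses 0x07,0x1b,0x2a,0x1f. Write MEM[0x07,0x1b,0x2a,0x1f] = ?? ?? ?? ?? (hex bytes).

D0: mem[0x1a..0x1f] <- [44 70 82 71 9e c4]
D1: mem[0x16..0x1c] <- [c5 37 53 0f b5 44 70]
D2: mem[0x27..0x2c] <- [53 0f b5 44 70 82]
D3: mem[0x1b..0x1c] <- [0f b5]
query mem[0x07]=0x4c, mem[0x1b]=0x0f, mem[0x2a]=0x44, mem[0x1f]=0xc4

MEM[0x07,0x1b,0x2a,0x1f] = 4c 0f 44 c4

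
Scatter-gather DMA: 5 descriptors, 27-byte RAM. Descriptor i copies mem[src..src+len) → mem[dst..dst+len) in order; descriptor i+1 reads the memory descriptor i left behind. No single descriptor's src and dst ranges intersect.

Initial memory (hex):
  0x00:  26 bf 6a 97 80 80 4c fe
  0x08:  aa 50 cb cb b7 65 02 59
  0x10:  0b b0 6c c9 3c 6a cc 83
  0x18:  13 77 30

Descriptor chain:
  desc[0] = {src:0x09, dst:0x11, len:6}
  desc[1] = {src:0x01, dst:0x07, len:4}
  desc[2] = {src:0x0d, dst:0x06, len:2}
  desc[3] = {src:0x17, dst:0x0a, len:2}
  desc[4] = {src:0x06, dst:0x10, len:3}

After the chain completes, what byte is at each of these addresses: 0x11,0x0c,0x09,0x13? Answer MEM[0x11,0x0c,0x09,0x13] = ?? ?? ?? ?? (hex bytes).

[0] 0x09->0x11 len=6 : 50 cb cb b7 65 02
[1] 0x01->0x07 len=4 : bf 6a 97 80
[2] 0x0d->0x06 len=2 : 65 02
[3] 0x17->0x0a len=2 : 83 13
[4] 0x06->0x10 len=3 : 65 02 6a
query mem[0x11]=0x02, mem[0x0c]=0xb7, mem[0x09]=0x97, mem[0x13]=0xcb

MEM[0x11,0x0c,0x09,0x13] = 02 b7 97 cb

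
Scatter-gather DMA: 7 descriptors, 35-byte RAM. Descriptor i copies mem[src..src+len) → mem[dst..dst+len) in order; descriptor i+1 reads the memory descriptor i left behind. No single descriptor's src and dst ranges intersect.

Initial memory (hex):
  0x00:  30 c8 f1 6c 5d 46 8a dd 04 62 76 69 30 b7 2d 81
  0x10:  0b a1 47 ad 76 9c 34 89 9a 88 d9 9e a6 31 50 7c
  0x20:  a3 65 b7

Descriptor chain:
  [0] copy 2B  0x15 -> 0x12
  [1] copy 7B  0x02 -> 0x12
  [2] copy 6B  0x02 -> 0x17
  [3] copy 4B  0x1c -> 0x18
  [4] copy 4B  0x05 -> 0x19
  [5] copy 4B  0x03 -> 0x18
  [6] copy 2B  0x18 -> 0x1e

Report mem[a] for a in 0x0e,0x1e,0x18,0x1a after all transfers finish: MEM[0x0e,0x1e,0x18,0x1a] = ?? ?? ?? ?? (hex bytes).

  after D0: wrote 2B at 0x12 = 9c34
  after D1: wrote 7B at 0x12 = f16c5d468add04
  after D2: wrote 6B at 0x17 = f16c5d468add
  after D3: wrote 4B at 0x18 = dd31507c
  after D4: wrote 4B at 0x19 = 468add04
  after D5: wrote 4B at 0x18 = 6c5d468a
  after D6: wrote 2B at 0x1e = 6c5d
query mem[0x0e]=0x2d, mem[0x1e]=0x6c, mem[0x18]=0x6c, mem[0x1a]=0x46

MEM[0x0e,0x1e,0x18,0x1a] = 2d 6c 6c 46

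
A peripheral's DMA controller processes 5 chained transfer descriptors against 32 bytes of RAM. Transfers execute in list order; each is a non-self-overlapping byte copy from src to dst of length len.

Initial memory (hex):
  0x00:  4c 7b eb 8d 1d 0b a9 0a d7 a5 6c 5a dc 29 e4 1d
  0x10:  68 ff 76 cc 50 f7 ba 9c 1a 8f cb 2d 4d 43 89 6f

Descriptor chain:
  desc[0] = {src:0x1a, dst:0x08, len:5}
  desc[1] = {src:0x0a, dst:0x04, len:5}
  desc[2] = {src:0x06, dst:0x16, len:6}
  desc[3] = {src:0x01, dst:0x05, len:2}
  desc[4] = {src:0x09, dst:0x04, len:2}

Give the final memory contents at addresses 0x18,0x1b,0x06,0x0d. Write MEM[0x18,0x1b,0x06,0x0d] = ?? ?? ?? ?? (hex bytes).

MEM[0x18,0x1b,0x06,0x0d] = e4 43 eb 29

[0] 0x1a->0x08 len=5 : cb 2d 4d 43 89
[1] 0x0a->0x04 len=5 : 4d 43 89 29 e4
[2] 0x06->0x16 len=6 : 89 29 e4 2d 4d 43
[3] 0x01->0x05 len=2 : 7b eb
[4] 0x09->0x04 len=2 : 2d 4d
query mem[0x18]=0xe4, mem[0x1b]=0x43, mem[0x06]=0xeb, mem[0x0d]=0x29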